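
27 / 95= 0.28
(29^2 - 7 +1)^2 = 697225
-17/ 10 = -1.70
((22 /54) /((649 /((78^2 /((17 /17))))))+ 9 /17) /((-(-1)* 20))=2617 /12036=0.22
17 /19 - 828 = -15715 /19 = -827.11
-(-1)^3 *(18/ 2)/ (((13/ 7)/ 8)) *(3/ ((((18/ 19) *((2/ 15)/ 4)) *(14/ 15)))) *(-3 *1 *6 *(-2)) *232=428457600/ 13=32958276.92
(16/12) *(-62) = -248/3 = -82.67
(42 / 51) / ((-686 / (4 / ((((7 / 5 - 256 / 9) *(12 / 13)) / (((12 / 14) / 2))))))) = 0.00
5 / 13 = 0.38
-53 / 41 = -1.29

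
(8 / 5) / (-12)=-2 / 15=-0.13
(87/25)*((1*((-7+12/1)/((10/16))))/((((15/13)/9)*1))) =27144/125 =217.15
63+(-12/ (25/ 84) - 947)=-23108/ 25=-924.32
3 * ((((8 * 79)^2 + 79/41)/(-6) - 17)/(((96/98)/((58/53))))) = -7758965515/34768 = -223163.99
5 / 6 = 0.83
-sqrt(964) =-2 * sqrt(241) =-31.05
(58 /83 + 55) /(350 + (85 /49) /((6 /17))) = 1359162 /8660635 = 0.16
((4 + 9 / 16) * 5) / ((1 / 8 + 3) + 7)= 365 / 162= 2.25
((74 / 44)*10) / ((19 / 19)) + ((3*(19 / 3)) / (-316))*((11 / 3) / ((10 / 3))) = 582301 / 34760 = 16.75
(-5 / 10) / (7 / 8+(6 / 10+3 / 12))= -0.29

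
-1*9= -9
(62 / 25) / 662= 31 / 8275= 0.00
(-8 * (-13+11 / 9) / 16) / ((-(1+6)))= -53 / 63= -0.84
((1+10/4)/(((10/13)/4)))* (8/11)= 728/55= 13.24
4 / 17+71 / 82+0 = 1535 / 1394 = 1.10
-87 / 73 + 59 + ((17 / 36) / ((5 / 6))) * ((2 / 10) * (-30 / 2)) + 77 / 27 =1162103 / 19710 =58.96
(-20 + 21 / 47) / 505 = -919 / 23735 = -0.04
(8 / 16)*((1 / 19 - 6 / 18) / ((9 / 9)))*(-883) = 7064 / 57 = 123.93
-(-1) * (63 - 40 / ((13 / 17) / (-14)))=10339 / 13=795.31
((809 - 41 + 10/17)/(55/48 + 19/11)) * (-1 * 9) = -62089632/25789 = -2407.60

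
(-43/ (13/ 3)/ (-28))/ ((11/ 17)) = 2193/ 4004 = 0.55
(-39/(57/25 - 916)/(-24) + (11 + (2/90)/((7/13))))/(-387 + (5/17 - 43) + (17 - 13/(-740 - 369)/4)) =-11980728138221/447890368252950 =-0.03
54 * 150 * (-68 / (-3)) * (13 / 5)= 477360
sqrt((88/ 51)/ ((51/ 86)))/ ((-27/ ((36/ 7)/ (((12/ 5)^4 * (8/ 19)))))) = -11875 * sqrt(473)/ 11104128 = -0.02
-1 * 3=-3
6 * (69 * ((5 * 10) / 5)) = 4140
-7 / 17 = -0.41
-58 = -58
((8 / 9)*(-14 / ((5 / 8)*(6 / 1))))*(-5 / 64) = 7 / 27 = 0.26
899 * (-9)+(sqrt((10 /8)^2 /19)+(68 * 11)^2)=5 * sqrt(19) /76+551413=551413.29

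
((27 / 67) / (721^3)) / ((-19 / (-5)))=135 / 477127224553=0.00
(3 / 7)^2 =9 / 49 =0.18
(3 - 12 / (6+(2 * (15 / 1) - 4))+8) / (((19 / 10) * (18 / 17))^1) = 7225 / 1368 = 5.28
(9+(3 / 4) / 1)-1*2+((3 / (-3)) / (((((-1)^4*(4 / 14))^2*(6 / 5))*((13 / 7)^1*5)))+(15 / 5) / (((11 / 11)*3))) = 2387 / 312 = 7.65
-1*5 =-5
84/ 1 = 84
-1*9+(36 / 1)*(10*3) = 1071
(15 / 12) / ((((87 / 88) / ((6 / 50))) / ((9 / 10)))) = 99 / 725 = 0.14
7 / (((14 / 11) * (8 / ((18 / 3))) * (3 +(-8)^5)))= -33 / 262120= -0.00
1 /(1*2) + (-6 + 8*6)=85 /2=42.50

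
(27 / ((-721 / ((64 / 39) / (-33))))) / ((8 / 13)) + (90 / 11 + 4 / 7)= 69446 / 7931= 8.76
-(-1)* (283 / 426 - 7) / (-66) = 2699 / 28116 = 0.10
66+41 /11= 767 /11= 69.73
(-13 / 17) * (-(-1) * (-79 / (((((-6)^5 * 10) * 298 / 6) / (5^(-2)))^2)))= 1027 / 158478907968000000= 0.00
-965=-965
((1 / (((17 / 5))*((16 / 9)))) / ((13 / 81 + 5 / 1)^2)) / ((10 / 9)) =531441 / 95049856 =0.01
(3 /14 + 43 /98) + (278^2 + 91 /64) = 242369131 /3136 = 77286.07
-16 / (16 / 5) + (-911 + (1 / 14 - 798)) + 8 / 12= -71957 / 42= -1713.26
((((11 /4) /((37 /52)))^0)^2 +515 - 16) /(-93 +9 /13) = -65 /12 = -5.42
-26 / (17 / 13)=-338 / 17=-19.88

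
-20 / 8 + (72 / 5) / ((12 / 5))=7 / 2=3.50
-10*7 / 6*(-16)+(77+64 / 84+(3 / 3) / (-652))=1206845 / 4564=264.43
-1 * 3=-3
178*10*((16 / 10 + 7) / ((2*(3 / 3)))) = 7654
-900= -900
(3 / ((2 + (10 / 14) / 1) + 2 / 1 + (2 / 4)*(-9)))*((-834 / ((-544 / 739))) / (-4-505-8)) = -30.68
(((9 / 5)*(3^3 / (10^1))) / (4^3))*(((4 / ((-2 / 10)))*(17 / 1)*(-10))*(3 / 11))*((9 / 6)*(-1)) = -37179 / 352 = -105.62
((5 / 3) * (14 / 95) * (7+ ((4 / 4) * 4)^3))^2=988036 / 3249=304.10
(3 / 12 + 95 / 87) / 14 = 467 / 4872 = 0.10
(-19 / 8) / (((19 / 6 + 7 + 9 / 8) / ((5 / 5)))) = -57 / 271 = -0.21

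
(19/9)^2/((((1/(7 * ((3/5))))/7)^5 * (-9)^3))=-101973564889/759375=-134286.18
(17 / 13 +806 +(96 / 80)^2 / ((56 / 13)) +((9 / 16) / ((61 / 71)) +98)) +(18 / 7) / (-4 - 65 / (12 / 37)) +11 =4996117435369 / 5446641200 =917.28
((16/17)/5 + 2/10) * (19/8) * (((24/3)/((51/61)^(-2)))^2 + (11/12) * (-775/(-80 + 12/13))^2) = 4378642739407896883/39799212000135680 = 110.02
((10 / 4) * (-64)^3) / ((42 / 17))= -5570560 / 21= -265264.76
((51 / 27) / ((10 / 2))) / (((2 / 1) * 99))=17 / 8910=0.00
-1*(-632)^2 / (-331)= 399424 / 331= 1206.72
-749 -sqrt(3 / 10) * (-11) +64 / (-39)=-29275 / 39 +11 * sqrt(30) / 10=-744.62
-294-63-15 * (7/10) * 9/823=-587811/1646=-357.11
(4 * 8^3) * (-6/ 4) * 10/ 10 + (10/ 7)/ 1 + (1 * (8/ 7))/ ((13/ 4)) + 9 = -3061.22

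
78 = 78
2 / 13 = 0.15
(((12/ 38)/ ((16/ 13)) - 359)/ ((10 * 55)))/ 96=-54529/ 8025600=-0.01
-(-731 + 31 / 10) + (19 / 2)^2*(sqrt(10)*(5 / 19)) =95*sqrt(10) / 4 + 7279 / 10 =803.00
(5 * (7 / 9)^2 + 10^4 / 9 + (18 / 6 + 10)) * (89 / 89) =91298 / 81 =1127.14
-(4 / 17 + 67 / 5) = -13.64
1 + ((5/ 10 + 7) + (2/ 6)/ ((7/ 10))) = 377/ 42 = 8.98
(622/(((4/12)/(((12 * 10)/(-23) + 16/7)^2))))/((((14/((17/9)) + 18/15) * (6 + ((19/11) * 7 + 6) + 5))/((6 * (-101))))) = -38794.22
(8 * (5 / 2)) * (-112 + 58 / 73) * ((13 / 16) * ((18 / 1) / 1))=-2374515 / 73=-32527.60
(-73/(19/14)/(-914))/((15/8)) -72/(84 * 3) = -231874/911715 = -0.25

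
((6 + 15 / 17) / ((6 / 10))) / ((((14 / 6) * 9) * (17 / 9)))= 585 / 2023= 0.29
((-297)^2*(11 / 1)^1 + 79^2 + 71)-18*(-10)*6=977691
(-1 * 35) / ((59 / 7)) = -245 / 59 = -4.15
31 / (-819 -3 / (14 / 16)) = -217 / 5757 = -0.04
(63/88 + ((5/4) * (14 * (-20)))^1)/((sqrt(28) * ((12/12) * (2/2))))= -4391 * sqrt(7)/176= -66.01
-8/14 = -0.57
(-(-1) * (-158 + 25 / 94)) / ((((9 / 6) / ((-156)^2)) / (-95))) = 11426279280 / 47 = 243112325.11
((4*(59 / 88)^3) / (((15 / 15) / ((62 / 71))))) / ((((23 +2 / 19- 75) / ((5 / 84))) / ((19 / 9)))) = -11491981945 / 4508323674624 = -0.00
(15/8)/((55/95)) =285/88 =3.24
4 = 4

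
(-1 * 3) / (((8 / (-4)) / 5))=15 / 2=7.50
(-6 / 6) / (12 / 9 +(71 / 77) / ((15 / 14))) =-165 / 362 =-0.46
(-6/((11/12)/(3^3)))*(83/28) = -40338/77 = -523.87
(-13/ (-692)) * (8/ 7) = 26/ 1211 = 0.02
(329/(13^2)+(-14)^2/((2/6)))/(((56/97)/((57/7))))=8320.96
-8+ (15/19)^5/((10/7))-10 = -17.79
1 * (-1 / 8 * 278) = -139 / 4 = -34.75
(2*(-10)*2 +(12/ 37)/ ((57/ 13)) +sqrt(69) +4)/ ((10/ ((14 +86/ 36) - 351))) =2001538/ 1665 - 6023*sqrt(69)/ 180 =924.18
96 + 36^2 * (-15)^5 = -984149904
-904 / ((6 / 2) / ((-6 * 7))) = 12656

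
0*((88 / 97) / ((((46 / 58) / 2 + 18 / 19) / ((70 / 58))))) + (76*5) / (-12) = -95 / 3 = -31.67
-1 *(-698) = 698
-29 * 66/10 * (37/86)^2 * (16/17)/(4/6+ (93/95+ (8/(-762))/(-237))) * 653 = -5871045973475628/443733720163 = -13231.01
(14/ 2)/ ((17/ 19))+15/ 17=148/ 17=8.71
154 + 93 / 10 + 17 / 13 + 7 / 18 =96523 / 585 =165.00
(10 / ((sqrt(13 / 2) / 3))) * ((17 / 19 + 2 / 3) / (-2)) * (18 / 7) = -8010 * sqrt(26) / 1729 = -23.62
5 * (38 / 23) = 190 / 23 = 8.26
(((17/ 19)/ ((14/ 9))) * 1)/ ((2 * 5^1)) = 153/ 2660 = 0.06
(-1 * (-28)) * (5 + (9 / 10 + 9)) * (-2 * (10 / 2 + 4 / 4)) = -25032 / 5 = -5006.40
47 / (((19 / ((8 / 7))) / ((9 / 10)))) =1692 / 665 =2.54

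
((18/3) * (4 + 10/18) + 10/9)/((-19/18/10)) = -5120/19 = -269.47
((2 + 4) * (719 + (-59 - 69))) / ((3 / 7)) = 8274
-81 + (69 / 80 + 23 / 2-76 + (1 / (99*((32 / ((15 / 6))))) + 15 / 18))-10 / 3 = -4661291 / 31680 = -147.14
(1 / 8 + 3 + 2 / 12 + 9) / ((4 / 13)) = 3835 / 96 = 39.95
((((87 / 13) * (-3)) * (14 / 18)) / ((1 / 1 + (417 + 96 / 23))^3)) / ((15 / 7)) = -17289307 / 178522229145000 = -0.00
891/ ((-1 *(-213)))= 297/ 71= 4.18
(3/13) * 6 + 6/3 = 44/13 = 3.38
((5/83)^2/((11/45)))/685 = 225/10381723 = 0.00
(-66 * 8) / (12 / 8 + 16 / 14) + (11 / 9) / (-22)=-133093 / 666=-199.84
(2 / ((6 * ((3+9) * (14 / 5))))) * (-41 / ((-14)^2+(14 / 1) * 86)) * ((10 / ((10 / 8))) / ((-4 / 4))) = 41 / 17640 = 0.00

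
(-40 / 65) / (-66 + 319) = -8 / 3289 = -0.00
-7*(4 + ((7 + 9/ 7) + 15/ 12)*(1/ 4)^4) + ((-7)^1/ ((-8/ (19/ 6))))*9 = -3403/ 1024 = -3.32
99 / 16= 6.19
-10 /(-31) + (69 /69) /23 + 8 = 5965 /713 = 8.37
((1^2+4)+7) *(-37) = -444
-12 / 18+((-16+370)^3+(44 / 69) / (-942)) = 1441716196448 / 32499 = 44361863.33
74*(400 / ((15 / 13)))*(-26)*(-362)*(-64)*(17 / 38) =-394045050880 / 57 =-6913071068.07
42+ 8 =50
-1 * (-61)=61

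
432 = 432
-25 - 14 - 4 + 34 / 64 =-1359 / 32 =-42.47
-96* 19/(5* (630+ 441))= -608/1785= -0.34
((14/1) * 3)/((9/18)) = 84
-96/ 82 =-48/ 41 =-1.17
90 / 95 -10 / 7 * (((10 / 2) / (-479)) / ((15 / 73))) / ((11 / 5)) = 2061032 / 2102331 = 0.98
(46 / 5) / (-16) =-23 / 40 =-0.58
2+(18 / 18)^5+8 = 11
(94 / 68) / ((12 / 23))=1081 / 408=2.65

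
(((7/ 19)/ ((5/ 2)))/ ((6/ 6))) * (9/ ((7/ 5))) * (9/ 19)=162/ 361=0.45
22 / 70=11 / 35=0.31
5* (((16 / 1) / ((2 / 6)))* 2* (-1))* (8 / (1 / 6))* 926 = -21335040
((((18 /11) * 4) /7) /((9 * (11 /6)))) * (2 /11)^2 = 192 /102487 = 0.00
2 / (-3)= -2 / 3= -0.67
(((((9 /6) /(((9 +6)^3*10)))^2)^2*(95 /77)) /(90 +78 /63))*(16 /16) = 19 /360103218750000000000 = 0.00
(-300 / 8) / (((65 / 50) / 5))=-1875 / 13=-144.23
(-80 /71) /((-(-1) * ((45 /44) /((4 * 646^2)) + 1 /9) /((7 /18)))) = -20565332480 /5214809491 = -3.94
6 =6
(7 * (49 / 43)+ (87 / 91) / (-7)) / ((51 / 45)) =3221250 / 465647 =6.92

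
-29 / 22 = -1.32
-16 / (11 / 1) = -1.45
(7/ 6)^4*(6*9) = 2401/ 24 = 100.04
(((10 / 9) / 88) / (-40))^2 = 1 / 10036224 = 0.00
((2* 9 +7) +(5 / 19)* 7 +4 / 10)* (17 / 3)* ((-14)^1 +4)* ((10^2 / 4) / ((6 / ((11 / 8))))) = -8844.23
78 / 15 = 26 / 5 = 5.20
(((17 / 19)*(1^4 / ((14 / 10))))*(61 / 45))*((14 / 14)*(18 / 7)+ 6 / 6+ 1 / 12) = 318359 / 100548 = 3.17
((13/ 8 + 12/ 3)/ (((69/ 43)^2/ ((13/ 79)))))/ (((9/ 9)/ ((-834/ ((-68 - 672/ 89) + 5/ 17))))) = 75827240385/ 19033794532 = 3.98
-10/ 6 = -1.67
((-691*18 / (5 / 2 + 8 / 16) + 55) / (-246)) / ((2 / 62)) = 126821 / 246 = 515.53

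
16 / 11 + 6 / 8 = 97 / 44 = 2.20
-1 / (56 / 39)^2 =-1521 / 3136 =-0.49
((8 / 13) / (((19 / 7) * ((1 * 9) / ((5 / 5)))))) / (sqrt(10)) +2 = 28 * sqrt(10) / 11115 +2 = 2.01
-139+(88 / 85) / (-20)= -59097 / 425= -139.05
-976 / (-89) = 976 / 89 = 10.97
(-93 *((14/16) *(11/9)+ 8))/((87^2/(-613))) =12408959/181656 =68.31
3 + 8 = 11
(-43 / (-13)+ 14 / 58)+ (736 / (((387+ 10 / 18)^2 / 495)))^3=369192080499407666769 / 20718116594878283776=17.82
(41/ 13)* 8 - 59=-439/ 13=-33.77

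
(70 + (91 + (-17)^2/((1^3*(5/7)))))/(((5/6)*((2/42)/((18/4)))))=1603476/25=64139.04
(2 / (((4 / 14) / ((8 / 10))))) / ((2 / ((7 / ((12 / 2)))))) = 49 / 15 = 3.27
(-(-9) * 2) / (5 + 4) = 2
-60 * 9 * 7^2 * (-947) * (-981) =-24581525220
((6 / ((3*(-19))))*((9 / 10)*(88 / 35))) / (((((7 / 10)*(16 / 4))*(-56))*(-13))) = -0.00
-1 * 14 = -14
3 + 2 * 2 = 7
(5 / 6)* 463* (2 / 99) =2315 / 297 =7.79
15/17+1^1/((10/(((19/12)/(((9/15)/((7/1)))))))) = 3341/1224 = 2.73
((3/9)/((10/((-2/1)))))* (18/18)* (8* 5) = -2.67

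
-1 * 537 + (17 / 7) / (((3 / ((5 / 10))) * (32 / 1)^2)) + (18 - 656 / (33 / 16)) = -132001047 / 157696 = -837.06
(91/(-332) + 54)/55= 17837/18260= 0.98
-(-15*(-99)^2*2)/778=147015/389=377.93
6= 6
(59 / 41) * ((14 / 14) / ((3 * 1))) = 59 / 123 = 0.48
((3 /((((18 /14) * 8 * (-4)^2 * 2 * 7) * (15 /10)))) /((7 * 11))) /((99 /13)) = 13 /8781696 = 0.00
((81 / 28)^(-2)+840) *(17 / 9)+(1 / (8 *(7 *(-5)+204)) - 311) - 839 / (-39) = 103577427385 / 79834248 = 1297.41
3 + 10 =13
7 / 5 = 1.40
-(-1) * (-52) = -52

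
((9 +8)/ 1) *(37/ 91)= 629/ 91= 6.91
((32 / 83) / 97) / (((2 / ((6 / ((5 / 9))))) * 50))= 432 / 1006375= 0.00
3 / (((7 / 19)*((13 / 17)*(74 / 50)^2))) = 605625 / 124579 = 4.86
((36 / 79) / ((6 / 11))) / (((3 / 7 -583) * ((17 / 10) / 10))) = -0.01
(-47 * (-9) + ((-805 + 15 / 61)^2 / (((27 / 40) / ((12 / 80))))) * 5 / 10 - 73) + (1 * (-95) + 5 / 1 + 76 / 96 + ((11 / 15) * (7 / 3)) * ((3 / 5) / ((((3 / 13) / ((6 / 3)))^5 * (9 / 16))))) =788365978006001 / 4882696200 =161461.20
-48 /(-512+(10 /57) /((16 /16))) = 1368 /14587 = 0.09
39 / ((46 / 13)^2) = 6591 / 2116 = 3.11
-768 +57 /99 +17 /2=-50089 /66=-758.92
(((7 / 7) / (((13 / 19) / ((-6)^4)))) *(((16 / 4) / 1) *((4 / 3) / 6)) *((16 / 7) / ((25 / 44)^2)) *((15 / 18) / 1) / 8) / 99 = 428032 / 34125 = 12.54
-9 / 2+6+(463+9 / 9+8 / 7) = 6533 / 14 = 466.64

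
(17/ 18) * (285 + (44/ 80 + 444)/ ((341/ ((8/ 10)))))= 20727386/ 76725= 270.15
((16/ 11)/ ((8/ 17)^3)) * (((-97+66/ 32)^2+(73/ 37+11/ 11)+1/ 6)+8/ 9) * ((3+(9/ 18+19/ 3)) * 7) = 1559734458402953/ 180043776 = 8663084.57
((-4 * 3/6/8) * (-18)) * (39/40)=351/80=4.39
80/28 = 20/7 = 2.86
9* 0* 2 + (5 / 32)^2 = 25 / 1024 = 0.02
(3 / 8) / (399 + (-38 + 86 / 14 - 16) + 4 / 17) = 0.00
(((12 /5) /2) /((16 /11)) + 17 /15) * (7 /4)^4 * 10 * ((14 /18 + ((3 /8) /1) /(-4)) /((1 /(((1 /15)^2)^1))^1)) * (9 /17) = 22230859 /75202560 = 0.30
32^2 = 1024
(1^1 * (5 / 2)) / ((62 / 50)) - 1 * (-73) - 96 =-1301 / 62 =-20.98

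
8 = 8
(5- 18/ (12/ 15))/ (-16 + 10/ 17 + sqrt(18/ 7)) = 30345 * sqrt(14)/ 950612 + 545615/ 475306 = 1.27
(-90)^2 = 8100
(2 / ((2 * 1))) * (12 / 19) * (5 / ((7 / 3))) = 180 / 133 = 1.35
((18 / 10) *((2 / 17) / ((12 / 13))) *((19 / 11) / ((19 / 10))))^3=0.01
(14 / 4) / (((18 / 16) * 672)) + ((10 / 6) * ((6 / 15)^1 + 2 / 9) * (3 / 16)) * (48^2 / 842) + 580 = 52791685 / 90936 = 580.54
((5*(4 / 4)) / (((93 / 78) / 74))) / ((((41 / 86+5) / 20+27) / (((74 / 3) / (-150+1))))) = -1224433600 / 650045727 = -1.88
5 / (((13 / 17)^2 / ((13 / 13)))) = 8.55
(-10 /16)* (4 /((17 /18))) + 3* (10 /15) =-11 /17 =-0.65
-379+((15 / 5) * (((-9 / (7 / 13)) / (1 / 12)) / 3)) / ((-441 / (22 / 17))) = -2206517 / 5831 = -378.41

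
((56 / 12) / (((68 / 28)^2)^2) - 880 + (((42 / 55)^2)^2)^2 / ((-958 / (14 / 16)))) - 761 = -16490243667091049910289091 / 10049720179570873828125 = -1640.87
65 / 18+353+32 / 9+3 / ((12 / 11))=4355 / 12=362.92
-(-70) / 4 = 35 / 2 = 17.50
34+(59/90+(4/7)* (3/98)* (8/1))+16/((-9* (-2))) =1101577/30870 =35.68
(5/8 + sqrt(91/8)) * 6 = 15/4 + 3 * sqrt(182)/2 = 23.99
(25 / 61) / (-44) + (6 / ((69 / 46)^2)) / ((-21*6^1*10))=-28993 / 2536380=-0.01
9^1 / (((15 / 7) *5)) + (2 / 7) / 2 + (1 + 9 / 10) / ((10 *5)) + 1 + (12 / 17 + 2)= 281241 / 59500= 4.73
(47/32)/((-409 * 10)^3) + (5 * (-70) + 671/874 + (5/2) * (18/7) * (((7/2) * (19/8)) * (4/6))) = -300045732942656539/956756319136000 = -313.61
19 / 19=1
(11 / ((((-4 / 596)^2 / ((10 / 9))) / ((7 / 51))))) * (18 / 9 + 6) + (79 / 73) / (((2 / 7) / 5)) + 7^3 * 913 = 40953997721 / 67014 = 611126.00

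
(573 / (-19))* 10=-5730 / 19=-301.58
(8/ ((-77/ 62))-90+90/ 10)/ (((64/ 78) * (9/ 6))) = -87529/ 1232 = -71.05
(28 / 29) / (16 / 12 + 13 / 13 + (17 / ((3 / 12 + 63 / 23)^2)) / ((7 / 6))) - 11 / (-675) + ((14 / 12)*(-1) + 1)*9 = -305661914983 / 246473092350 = -1.24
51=51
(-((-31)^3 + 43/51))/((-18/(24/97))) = -6077192/14841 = -409.49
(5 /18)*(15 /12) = 25 /72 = 0.35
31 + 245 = 276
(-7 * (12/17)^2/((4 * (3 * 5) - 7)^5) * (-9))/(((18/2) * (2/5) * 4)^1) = 630/120858497477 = 0.00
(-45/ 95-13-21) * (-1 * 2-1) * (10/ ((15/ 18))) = 23580/ 19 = 1241.05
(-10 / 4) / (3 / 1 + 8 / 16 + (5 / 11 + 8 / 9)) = -495 / 959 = -0.52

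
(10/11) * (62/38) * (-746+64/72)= -2078860/1881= -1105.19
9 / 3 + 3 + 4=10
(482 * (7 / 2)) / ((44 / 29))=1111.89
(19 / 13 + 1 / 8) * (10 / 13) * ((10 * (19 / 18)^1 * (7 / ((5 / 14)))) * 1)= 252.49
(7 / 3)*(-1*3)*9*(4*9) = -2268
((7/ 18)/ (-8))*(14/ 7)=-0.10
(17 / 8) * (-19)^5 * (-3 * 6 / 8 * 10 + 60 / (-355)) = 135499565577 / 1136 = 119277786.60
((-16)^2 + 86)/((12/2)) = 57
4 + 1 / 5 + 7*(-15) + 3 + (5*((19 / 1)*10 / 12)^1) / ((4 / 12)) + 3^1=1427 / 10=142.70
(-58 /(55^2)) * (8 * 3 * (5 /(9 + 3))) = -116 /605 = -0.19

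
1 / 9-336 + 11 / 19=-57338 / 171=-335.31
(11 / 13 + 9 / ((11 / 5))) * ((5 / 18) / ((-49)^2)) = 0.00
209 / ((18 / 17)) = 3553 / 18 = 197.39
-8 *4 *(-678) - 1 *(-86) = 21782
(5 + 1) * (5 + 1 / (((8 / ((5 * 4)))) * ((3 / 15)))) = 105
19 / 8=2.38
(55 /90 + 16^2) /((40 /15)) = 4619 /48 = 96.23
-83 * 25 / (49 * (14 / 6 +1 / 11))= -13695 / 784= -17.47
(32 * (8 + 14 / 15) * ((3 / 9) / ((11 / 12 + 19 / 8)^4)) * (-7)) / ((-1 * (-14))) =-79036416 / 194750405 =-0.41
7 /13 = 0.54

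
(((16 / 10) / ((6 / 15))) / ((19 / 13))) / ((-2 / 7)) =-182 / 19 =-9.58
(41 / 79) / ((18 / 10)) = 205 / 711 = 0.29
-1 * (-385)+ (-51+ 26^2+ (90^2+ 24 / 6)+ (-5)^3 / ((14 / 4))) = 9078.29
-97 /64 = -1.52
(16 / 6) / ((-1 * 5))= -8 / 15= -0.53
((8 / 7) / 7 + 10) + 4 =694 / 49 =14.16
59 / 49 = 1.20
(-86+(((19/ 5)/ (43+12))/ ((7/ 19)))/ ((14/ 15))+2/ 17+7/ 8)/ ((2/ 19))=-590581769/ 733040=-805.66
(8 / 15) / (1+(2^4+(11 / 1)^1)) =2 / 105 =0.02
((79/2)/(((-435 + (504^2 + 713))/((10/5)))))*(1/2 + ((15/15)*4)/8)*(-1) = -79/254294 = -0.00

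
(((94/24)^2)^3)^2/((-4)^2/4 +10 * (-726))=-116191483108948578241/64695224852545536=-1795.98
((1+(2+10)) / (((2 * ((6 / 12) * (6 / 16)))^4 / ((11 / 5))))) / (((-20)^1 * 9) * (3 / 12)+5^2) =-146432 / 2025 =-72.31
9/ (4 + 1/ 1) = 9/ 5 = 1.80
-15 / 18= -5 / 6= -0.83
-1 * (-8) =8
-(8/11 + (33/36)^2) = -2483/1584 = -1.57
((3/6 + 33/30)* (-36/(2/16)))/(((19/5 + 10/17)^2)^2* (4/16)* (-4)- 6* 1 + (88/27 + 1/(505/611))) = 16398847224000/13251031195783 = 1.24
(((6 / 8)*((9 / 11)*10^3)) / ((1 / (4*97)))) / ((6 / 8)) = 3492000 / 11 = 317454.55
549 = 549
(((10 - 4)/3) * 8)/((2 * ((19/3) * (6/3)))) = 12/19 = 0.63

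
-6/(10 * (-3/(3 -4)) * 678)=-1/3390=-0.00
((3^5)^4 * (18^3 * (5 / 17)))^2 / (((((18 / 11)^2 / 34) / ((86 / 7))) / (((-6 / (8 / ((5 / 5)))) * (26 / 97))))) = -12948773863863791267154899229600 / 11543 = -1121785832440768540860686000.00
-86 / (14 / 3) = -129 / 7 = -18.43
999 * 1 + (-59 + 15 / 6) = 1885 / 2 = 942.50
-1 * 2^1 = -2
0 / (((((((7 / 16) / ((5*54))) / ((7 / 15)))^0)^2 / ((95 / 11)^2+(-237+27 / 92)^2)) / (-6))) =0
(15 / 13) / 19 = 15 / 247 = 0.06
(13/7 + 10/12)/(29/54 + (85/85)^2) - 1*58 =-32681/581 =-56.25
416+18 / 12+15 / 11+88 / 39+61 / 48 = 422.39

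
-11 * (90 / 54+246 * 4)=-32527 / 3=-10842.33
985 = 985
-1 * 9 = -9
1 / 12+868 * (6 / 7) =8929 / 12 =744.08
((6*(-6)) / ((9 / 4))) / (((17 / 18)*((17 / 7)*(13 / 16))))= -32256 / 3757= -8.59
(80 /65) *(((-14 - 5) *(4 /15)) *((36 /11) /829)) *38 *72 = -39923712 /592735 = -67.36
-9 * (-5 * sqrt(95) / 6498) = 5 * sqrt(95) / 722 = 0.07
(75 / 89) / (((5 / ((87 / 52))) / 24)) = 7830 / 1157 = 6.77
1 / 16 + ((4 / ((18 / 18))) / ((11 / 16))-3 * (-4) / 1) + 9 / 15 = 16263 / 880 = 18.48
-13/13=-1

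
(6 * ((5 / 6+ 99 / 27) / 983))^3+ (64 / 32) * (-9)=-17097497883 / 949862087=-18.00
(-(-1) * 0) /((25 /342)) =0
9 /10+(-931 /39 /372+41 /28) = 291988 /126945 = 2.30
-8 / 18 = -4 / 9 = -0.44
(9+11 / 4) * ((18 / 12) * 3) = 423 / 8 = 52.88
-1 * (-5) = 5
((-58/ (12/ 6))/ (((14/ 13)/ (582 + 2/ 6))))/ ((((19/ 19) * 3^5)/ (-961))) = 632932859/ 10206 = 62015.76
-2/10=-1/5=-0.20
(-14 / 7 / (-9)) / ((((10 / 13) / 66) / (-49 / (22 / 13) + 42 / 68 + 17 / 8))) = -169923 / 340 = -499.77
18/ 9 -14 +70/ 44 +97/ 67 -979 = -1456255/ 1474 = -987.96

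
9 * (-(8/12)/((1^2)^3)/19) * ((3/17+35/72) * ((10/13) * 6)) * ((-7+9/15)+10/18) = 213293/37791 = 5.64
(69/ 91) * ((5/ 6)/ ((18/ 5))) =575/ 3276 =0.18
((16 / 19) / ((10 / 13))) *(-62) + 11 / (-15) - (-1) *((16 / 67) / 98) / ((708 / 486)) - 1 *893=-53084120086 / 55203645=-961.61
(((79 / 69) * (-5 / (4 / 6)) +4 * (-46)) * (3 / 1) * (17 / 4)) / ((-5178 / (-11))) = -1656633 / 317584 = -5.22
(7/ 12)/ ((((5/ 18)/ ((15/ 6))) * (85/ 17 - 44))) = -7/ 52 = -0.13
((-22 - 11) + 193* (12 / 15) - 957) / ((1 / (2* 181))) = -1512436 / 5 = -302487.20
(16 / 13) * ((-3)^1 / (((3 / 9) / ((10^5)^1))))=-14400000 / 13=-1107692.31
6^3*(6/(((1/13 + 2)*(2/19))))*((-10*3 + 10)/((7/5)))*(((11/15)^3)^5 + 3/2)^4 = -1509038412480241003202929278976901824816802668185368246964399310815041807054/3431723746913748677075719962677180507881757876020856201648712158203125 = -439731.90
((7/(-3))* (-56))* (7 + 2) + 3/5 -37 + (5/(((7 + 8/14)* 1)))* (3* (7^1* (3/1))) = 313019/265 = 1181.20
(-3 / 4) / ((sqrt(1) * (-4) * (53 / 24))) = 9 / 106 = 0.08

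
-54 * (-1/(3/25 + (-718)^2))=1350/12888103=0.00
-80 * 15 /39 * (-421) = 12953.85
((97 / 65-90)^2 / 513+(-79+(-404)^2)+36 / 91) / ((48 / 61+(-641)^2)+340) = 150996238171018 / 380581846874775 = 0.40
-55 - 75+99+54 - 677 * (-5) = 3408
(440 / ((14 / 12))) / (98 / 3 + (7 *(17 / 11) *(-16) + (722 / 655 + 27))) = -57063600 / 16994873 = -3.36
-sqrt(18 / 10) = -3 * sqrt(5) / 5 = -1.34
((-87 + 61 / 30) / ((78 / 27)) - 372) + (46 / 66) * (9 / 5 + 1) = -3427367 / 8580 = -399.46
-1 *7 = -7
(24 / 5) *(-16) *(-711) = 54604.80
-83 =-83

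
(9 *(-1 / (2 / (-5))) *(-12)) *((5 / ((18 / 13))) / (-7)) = 975 / 7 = 139.29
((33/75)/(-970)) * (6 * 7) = -231/12125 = -0.02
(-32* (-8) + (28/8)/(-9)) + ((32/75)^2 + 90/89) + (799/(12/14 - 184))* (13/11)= 251.65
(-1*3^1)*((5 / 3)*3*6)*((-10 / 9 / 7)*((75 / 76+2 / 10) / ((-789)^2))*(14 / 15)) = 902 / 35483697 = 0.00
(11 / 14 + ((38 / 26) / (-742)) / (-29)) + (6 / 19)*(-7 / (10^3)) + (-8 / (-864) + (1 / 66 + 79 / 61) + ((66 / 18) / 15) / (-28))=50416320585481 / 24072719170500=2.09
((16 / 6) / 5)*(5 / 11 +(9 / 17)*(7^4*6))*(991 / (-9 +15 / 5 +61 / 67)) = -792055.63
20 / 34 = 10 / 17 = 0.59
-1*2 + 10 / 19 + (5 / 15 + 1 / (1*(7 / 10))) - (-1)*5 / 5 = 514 / 399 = 1.29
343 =343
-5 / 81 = -0.06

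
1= 1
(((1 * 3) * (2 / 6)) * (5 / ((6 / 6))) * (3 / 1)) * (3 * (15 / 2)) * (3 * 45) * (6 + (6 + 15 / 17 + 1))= 10752750 / 17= 632514.71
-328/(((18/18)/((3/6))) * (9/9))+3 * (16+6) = -98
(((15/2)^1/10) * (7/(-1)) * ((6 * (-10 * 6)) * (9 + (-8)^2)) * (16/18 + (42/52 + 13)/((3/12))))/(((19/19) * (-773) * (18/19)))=-318746470/30147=-10573.07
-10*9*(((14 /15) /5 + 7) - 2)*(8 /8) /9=-778 /15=-51.87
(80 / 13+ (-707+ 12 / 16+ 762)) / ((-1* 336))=-0.18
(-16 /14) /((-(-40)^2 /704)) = 88 /175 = 0.50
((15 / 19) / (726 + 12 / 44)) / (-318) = -55 / 16089846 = -0.00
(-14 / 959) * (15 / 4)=-15 / 274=-0.05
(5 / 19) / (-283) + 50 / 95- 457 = -2454464 / 5377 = -456.47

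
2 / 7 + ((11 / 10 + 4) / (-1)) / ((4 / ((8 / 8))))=-277 / 280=-0.99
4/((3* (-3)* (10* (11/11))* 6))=-1/135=-0.01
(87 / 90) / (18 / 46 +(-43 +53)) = 667 / 7170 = 0.09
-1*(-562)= 562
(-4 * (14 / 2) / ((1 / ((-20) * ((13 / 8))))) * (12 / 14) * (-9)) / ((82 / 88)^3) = -597991680 / 68921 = -8676.48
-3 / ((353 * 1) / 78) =-234 / 353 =-0.66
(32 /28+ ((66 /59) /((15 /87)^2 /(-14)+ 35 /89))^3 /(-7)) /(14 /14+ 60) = -217678826758487785187176 /6038184948616157557257625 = -0.04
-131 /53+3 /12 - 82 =-17855 /212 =-84.22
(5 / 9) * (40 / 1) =200 / 9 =22.22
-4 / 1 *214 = -856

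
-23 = -23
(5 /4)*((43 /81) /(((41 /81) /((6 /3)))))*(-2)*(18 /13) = -3870 /533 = -7.26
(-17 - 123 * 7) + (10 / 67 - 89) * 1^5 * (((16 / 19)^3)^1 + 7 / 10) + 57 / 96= -72988848209 / 73528480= -992.66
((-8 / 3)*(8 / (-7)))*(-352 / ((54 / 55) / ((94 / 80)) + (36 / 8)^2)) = -46587904 / 915705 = -50.88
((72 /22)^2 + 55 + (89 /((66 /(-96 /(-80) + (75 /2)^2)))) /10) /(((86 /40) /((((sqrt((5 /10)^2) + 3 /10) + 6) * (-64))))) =-6727298208 /130075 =-51718.61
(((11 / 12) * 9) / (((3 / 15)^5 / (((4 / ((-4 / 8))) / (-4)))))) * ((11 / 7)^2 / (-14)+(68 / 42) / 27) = -222371875 / 37044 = -6002.91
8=8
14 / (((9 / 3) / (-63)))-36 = -330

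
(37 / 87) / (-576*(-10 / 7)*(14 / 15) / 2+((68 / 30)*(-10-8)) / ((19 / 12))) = 3515 / 2960784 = 0.00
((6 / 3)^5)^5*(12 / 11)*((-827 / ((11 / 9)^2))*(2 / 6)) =-8990842945536 / 1331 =-6754953377.56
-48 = -48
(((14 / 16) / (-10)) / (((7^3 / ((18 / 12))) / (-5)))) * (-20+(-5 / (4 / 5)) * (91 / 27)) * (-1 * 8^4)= 141920 / 441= 321.81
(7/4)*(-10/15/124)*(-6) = 7/124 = 0.06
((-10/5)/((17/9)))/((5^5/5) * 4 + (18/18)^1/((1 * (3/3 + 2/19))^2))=-7938/18748637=-0.00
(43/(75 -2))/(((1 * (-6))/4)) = -0.39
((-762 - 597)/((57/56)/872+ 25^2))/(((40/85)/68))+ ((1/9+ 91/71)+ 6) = -5983455228556/19502316423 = -306.81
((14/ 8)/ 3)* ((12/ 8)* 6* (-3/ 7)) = -9/ 4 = -2.25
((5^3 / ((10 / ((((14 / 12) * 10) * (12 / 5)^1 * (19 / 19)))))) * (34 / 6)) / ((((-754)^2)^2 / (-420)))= -104125 / 40401305282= -0.00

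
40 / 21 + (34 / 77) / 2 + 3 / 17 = 2.30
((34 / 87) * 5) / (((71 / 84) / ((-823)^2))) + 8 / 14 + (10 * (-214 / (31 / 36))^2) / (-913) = 19792986538050708 / 12645865309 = 1565174.55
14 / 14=1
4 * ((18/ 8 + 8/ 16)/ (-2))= -11/ 2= -5.50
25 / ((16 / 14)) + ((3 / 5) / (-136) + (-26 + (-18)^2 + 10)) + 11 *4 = 31779 / 85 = 373.87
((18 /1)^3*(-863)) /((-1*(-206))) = -2516508 /103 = -24432.12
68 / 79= 0.86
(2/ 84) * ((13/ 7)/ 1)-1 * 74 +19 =-16157/ 294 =-54.96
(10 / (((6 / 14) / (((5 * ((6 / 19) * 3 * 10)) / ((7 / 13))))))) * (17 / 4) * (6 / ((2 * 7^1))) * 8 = 3978000 / 133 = 29909.77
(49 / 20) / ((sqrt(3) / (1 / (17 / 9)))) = 147 * sqrt(3) / 340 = 0.75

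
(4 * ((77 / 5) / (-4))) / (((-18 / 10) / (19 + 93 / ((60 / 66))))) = 93401 / 90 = 1037.79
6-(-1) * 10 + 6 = 22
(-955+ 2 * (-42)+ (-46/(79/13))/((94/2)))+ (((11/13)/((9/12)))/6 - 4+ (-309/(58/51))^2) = 106362560169689/1461392244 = 72781.66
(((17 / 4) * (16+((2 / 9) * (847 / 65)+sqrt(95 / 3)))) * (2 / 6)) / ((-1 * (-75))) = 17 * sqrt(285) / 2700+93959 / 263250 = 0.46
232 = 232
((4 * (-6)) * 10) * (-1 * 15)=3600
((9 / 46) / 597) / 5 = 3 / 45770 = 0.00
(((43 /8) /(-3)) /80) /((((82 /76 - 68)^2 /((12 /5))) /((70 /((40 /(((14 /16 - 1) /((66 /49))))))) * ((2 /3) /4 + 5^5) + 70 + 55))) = 75249186139 /16389582105600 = 0.00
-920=-920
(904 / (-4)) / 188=-113 / 94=-1.20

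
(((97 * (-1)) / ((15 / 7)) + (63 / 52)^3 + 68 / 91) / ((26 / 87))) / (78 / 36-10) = 54898963503 / 3006902080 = 18.26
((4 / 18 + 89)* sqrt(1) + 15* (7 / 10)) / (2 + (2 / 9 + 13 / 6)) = 1795 / 79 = 22.72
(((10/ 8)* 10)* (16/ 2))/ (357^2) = 100/ 127449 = 0.00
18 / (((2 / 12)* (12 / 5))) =45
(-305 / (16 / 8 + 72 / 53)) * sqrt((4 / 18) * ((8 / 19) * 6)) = -32330 * sqrt(114) / 5073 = -68.04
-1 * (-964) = 964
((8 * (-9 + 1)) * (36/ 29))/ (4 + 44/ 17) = -2448/ 203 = -12.06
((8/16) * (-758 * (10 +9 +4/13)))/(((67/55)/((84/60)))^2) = -564019841/58357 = -9664.99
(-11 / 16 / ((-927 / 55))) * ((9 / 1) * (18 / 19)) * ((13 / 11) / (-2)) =-0.21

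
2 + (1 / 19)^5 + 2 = 4.00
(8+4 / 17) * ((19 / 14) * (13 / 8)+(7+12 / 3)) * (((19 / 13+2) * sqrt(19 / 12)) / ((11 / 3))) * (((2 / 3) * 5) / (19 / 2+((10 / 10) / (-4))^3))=522000 * sqrt(57) / 86801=45.40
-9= -9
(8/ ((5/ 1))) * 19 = 152/ 5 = 30.40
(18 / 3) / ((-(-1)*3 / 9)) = 18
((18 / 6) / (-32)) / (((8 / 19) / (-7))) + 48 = 12687 / 256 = 49.56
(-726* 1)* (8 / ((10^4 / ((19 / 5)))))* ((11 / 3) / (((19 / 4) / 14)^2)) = -4174016 / 59375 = -70.30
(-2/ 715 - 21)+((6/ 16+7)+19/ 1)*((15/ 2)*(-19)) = -43236797/ 11440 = -3779.44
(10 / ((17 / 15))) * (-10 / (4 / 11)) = -4125 / 17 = -242.65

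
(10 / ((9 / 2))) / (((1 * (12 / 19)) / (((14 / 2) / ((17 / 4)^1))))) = 2660 / 459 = 5.80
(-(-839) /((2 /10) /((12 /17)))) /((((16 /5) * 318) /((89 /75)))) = 74671 /21624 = 3.45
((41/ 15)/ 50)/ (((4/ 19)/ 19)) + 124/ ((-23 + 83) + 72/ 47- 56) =1066613/ 39000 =27.35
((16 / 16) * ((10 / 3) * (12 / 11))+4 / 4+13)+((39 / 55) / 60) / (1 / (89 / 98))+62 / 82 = 81338437 / 4419800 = 18.40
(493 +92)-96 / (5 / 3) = 2637 / 5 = 527.40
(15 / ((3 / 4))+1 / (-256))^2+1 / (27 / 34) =709740571 / 1769472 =401.10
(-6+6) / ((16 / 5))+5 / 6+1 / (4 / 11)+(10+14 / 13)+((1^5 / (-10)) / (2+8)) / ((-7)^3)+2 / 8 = 19945489 / 1337700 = 14.91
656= 656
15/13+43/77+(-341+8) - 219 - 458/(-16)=-4177475/8008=-521.66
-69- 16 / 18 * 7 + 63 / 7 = -596 / 9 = -66.22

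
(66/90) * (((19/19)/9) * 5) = 11/27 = 0.41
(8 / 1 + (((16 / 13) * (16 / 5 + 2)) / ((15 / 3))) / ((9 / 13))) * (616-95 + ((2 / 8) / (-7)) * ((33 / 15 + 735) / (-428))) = 4324247831 / 842625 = 5131.88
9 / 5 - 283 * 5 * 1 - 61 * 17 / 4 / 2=-61713 / 40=-1542.82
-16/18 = -8/9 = -0.89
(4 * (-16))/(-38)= 32/19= 1.68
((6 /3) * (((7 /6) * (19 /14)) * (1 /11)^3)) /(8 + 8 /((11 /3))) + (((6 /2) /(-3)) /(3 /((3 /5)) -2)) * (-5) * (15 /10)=203299 /81312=2.50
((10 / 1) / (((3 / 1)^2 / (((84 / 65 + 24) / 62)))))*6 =1096 / 403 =2.72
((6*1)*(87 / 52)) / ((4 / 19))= 4959 / 104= 47.68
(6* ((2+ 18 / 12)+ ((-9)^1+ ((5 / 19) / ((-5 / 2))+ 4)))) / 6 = -61 / 38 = -1.61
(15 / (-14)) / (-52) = 15 / 728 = 0.02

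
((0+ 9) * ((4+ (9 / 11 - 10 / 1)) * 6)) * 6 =-18468 / 11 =-1678.91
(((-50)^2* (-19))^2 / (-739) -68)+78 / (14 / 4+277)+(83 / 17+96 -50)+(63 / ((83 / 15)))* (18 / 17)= -35019311125923 / 11470019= -3053117.10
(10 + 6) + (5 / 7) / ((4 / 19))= 543 / 28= 19.39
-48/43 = -1.12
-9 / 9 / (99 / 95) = -95 / 99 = -0.96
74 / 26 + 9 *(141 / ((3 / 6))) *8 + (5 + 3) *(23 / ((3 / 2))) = 796751 / 39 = 20429.51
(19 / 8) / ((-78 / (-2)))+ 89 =27787 / 312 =89.06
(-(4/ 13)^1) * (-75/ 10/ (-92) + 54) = -9951/ 598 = -16.64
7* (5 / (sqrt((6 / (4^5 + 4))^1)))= 35* sqrt(1542) / 3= 458.13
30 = 30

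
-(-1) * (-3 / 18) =-1 / 6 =-0.17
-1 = -1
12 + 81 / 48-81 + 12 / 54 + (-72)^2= 736835 / 144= 5116.91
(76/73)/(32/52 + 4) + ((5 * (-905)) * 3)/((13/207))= -3076974164/14235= -216155.54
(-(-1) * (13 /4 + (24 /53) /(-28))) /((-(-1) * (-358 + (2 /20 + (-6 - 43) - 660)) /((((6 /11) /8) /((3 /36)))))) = -215955 /87080378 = -0.00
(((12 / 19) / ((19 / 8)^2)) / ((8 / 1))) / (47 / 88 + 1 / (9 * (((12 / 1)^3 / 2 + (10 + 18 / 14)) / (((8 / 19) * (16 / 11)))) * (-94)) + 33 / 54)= 7298286336 / 597162131891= 0.01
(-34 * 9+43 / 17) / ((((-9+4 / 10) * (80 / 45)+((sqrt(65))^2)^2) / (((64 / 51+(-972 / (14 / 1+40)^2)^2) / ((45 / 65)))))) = -70085015 / 492725637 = -0.14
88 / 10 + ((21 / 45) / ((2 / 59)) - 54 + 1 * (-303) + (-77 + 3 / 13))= -160369 / 390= -411.20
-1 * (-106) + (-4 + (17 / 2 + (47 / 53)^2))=625207 / 5618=111.29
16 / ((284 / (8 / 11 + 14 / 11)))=0.11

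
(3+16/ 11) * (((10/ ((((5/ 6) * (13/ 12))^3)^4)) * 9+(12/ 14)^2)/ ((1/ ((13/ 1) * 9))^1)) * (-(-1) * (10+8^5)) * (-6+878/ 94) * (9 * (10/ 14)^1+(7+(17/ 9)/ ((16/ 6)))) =57196650323464166418877312538103/ 230320613139911328125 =248334916895.69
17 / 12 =1.42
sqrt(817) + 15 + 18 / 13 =213 / 13 + sqrt(817) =44.97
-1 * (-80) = 80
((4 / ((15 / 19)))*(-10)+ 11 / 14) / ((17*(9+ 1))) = -419 / 1428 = -0.29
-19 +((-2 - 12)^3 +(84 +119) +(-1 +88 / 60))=-38393 / 15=-2559.53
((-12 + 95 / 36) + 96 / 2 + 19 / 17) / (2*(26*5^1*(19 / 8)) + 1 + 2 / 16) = 48662 / 757197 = 0.06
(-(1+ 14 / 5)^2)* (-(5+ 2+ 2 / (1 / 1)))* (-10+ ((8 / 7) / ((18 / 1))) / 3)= -680846 / 525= -1296.85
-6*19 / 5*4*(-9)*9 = 36936 / 5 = 7387.20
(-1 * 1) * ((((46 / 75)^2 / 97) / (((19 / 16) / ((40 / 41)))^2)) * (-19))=34668544 / 697068675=0.05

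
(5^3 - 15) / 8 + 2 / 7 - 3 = 309 / 28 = 11.04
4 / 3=1.33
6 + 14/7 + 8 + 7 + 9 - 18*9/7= 62/7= 8.86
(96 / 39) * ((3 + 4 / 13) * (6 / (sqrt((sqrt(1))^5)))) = 8256 / 169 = 48.85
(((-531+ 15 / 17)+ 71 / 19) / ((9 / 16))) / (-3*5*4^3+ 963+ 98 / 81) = -24483024 / 110143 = -222.28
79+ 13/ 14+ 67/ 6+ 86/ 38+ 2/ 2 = 94.36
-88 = -88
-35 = -35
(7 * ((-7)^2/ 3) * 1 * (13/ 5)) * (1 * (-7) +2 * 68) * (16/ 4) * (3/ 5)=2300844/ 25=92033.76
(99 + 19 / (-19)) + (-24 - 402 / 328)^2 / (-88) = 214836335 / 2366848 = 90.77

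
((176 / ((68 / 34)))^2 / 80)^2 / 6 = 117128 / 75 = 1561.71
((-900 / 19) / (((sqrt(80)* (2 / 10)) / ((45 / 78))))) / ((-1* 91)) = 3375* sqrt(5) / 44954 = 0.17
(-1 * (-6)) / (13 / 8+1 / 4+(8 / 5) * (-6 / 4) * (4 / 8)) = 80 / 9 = 8.89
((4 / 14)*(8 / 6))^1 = 8 / 21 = 0.38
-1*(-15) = 15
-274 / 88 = -137 / 44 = -3.11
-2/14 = -1/7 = -0.14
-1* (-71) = 71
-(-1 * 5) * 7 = 35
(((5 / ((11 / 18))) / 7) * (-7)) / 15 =-6 / 11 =-0.55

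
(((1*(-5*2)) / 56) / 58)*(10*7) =-25 / 116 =-0.22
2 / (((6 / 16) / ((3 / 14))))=8 / 7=1.14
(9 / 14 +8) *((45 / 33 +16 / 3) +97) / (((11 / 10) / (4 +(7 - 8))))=17110 / 7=2444.29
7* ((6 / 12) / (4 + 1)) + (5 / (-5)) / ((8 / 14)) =-21 / 20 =-1.05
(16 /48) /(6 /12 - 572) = -0.00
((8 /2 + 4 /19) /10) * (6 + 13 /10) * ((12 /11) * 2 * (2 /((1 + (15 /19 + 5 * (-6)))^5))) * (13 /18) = -123674629 /228117138078720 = -0.00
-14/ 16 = -7/ 8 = -0.88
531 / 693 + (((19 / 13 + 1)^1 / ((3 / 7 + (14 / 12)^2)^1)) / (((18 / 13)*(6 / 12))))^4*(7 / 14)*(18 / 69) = 18638580395063 / 6660886654961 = 2.80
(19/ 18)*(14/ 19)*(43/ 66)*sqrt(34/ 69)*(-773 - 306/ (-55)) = -12704909*sqrt(2346)/ 2254230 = -272.98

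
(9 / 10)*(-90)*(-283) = 22923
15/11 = 1.36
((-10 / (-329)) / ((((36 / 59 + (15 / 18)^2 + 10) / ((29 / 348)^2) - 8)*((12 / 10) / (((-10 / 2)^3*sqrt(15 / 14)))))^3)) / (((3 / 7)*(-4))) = 1253533935546875*sqrt(210) / 3473999082246017912832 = 0.00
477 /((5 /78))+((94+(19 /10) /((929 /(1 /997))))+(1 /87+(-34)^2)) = 1400684874811 /161161062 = 8691.21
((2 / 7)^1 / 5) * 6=12 / 35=0.34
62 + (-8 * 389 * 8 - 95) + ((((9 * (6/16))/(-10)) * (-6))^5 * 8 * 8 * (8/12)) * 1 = -18780938533/800000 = -23476.17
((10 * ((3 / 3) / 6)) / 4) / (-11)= -0.04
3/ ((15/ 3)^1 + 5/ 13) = 39/ 70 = 0.56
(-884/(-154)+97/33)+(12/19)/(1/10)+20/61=4102495/267729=15.32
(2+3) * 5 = 25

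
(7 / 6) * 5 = 5.83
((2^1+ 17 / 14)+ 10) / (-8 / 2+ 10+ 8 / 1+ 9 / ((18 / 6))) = 185 / 238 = 0.78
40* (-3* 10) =-1200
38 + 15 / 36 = 461 / 12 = 38.42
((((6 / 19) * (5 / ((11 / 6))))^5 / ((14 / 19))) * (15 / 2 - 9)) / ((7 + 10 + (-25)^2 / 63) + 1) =-1275458400000 / 36918467845589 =-0.03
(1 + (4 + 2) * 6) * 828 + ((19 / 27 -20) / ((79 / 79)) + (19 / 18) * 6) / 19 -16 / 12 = 15715234 / 513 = 30633.98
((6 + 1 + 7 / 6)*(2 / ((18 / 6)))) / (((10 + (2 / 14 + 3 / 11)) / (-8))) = -15092 / 3609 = -4.18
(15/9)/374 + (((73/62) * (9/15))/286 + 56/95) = 51237653/85911540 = 0.60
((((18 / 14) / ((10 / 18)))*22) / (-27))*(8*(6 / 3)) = -1056 / 35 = -30.17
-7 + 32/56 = -45/7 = -6.43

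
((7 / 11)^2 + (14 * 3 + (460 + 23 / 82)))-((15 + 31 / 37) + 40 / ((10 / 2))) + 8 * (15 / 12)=179462801 / 367114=488.85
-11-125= -136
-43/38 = -1.13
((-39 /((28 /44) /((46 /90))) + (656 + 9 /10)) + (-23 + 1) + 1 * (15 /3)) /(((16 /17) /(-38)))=-41279723 /1680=-24571.26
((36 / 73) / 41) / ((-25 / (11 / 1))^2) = 0.00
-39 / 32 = -1.22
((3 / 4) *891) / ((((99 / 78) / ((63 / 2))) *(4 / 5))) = 331695 / 16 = 20730.94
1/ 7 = 0.14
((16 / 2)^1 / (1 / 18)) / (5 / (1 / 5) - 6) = 144 / 19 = 7.58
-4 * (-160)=640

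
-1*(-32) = 32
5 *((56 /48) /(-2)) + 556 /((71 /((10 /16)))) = 1685 /852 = 1.98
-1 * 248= -248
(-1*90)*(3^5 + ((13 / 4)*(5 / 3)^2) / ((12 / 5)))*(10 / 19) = -2665025 / 228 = -11688.71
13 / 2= 6.50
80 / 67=1.19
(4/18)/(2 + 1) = 2/27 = 0.07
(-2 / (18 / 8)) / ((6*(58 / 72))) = -16 / 87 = -0.18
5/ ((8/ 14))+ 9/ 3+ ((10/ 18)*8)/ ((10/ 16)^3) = 26959/ 900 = 29.95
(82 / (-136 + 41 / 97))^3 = -503218686664 / 2274449681951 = -0.22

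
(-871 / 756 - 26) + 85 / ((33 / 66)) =107993 / 756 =142.85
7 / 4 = 1.75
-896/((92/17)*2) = -1904/23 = -82.78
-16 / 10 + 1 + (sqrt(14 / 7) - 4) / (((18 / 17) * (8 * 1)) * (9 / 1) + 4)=-1108 / 1705 + 17 * sqrt(2) / 1364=-0.63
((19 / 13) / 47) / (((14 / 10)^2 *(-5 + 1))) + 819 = 98079689 / 119756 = 819.00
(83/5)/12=83/60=1.38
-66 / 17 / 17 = -66 / 289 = -0.23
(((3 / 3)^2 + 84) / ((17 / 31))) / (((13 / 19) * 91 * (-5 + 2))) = -2945 / 3549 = -0.83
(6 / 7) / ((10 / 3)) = 9 / 35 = 0.26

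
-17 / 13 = -1.31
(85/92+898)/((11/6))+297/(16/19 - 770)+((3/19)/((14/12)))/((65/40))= 1566274192983/3196352159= 490.02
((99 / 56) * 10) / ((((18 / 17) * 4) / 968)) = 113135 / 28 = 4040.54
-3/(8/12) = -9/2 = -4.50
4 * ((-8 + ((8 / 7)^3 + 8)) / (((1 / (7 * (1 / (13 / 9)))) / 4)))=73728 / 637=115.74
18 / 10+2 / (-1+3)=14 / 5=2.80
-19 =-19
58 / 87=0.67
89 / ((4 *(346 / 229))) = 20381 / 1384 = 14.73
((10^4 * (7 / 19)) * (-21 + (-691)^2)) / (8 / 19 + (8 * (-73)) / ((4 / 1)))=-16711100000 / 1383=-12083224.87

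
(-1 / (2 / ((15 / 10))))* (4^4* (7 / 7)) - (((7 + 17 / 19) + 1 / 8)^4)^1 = -2310568698193 / 533794816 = -4328.57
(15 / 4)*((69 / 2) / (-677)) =-1035 / 5416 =-0.19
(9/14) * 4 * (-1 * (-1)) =18/7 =2.57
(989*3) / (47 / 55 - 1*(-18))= 157.36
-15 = -15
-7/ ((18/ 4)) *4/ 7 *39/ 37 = -104/ 111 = -0.94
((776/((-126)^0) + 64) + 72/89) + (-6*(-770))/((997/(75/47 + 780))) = 18611249988/4170451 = 4462.65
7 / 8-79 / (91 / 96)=-60035 / 728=-82.47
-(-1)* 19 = 19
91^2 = 8281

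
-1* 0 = 0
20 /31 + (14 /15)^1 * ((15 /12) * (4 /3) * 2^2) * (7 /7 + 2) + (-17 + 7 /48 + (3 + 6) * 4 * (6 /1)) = 108355 /496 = 218.46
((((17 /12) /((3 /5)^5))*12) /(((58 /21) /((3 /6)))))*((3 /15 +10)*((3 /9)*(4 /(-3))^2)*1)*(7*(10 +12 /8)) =407128750 /21141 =19257.78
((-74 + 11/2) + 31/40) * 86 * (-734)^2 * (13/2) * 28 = -571098438565.20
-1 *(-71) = 71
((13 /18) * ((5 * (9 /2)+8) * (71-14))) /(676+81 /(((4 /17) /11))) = 15067 /53553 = 0.28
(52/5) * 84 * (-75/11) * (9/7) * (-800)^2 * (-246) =13262745600000/11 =1205704145454.55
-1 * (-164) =164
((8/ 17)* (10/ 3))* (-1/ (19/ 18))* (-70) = 33600/ 323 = 104.02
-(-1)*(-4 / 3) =-4 / 3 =-1.33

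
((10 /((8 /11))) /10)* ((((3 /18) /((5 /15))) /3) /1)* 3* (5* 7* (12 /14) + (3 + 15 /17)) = 396 /17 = 23.29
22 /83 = 0.27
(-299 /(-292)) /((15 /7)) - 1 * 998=-4369147 /4380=-997.52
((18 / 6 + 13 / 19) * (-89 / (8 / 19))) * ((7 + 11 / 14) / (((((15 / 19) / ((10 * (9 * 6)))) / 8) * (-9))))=3686380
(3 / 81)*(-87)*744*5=-11986.67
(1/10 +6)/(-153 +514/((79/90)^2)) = 380701/32085270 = 0.01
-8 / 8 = -1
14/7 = 2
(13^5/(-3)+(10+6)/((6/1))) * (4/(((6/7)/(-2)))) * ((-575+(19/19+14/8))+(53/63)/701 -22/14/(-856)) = -8031991374528335/12151134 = -661007554.89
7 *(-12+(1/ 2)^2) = -329/ 4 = -82.25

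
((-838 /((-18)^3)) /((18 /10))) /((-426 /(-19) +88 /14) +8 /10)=1393175 /514959768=0.00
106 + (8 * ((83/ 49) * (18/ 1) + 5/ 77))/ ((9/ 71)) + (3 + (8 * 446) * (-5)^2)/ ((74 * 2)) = 1893276257/ 717948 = 2637.07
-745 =-745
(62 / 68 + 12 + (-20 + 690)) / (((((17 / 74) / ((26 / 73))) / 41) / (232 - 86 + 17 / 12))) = 810028459331 / 126582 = 6399238.91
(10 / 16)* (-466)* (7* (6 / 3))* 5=-40775 / 2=-20387.50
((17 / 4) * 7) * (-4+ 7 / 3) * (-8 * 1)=1190 / 3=396.67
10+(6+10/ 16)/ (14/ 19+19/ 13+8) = 214611/ 20152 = 10.65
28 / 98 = 2 / 7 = 0.29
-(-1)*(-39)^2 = 1521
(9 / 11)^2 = 81 / 121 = 0.67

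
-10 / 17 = -0.59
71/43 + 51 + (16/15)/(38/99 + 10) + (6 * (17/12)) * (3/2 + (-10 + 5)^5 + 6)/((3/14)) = -40979786579/331530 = -123608.08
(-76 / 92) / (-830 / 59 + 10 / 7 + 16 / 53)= 415891 / 6211196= 0.07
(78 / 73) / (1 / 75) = 5850 / 73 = 80.14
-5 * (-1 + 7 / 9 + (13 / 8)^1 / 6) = -35 / 144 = -0.24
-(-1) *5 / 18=5 / 18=0.28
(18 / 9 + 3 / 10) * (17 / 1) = 391 / 10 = 39.10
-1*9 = -9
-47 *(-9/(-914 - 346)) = -47/140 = -0.34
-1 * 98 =-98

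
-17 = -17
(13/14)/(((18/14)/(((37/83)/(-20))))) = -481/29880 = -0.02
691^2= 477481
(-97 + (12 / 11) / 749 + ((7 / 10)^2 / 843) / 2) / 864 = -134739826889 / 1200178425600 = -0.11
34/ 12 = 17/ 6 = 2.83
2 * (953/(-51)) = -37.37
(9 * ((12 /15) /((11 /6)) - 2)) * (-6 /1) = 4644 /55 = 84.44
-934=-934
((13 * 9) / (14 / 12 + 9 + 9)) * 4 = 24.42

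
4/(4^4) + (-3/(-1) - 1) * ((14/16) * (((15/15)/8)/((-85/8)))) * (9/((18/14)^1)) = -0.13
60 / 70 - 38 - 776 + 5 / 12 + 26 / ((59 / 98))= -3813839 / 4956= -769.54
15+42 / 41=657 / 41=16.02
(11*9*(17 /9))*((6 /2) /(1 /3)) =1683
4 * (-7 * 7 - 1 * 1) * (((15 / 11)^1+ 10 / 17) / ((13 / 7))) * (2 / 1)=-1022000 / 2431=-420.40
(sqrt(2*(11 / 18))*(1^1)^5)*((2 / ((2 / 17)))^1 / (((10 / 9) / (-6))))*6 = -918*sqrt(11) / 5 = -608.93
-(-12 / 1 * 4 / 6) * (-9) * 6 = -432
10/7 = 1.43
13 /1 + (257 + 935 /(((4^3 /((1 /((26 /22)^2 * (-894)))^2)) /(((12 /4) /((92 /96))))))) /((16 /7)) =936636714402017 /7466958593536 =125.44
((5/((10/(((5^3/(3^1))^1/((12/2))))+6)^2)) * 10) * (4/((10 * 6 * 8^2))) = 3125/3321216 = 0.00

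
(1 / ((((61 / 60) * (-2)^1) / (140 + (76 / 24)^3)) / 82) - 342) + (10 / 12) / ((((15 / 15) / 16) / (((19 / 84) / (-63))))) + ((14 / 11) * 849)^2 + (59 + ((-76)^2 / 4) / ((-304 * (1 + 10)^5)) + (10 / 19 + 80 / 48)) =3438625390261243213 / 2963384138484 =1160371.13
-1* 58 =-58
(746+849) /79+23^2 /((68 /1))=150251 /5372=27.97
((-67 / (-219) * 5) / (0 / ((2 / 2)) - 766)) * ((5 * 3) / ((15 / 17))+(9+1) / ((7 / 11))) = -76715 / 1174278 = -0.07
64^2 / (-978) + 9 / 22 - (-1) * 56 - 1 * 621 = -6118925 / 10758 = -568.78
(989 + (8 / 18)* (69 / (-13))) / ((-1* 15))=-38479 / 585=-65.78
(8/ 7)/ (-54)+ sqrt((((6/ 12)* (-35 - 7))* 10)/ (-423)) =-4/ 189+ sqrt(9870)/ 141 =0.68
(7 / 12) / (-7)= -1 / 12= -0.08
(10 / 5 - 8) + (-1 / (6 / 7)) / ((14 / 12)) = -7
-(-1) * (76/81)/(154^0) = 76/81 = 0.94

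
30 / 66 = 5 / 11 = 0.45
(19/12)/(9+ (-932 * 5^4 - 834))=-19/6999900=-0.00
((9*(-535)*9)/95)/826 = -8667/15694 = -0.55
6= 6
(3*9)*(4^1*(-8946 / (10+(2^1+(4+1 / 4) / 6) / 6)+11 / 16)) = -79437969 / 860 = -92369.73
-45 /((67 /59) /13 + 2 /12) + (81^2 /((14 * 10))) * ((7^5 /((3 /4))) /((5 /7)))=1470099.21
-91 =-91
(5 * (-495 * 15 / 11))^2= 11390625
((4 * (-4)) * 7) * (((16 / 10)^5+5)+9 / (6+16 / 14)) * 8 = -46888128 / 3125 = -15004.20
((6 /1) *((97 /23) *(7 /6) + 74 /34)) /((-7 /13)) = -216437 /2737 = -79.08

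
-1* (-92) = 92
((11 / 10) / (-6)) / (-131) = 11 / 7860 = 0.00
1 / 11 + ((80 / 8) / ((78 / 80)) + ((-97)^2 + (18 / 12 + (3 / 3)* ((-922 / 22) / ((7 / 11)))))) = 56186071 / 6006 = 9354.99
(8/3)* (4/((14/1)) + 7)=136/7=19.43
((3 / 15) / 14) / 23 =1 / 1610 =0.00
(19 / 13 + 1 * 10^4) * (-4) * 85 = -44206460 / 13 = -3400496.92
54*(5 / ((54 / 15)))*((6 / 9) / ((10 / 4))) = 20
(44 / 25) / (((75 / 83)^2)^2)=2088166124 / 791015625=2.64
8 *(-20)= -160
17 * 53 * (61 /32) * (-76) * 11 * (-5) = 57434245 /8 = 7179280.62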